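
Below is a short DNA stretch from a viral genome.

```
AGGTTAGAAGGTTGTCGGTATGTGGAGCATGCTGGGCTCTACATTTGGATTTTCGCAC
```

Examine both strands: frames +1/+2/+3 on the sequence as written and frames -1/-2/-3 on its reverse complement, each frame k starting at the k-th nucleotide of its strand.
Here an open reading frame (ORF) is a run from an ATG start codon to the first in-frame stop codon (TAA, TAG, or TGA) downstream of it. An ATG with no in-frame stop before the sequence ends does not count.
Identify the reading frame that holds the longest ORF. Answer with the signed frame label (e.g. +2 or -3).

-2

Reverse complement (5'→3'): GTGCGAAAATCCAAATGTAGAGCCCAGCATGCTCCACATACCGACAACCTTCTAACCT
Frame +1: AGG TTA GAA GGT TGT CGG TAT GTG GAG CAT GCT GGG CTC TAC ATT TGG ATT TTC GCA — no ATG→stop ORF.
Frame +2: GGT TAG AAG GTT GTC GGT ATG TGG AGC ATG CTG GGC TCT ACA TTT GGA TTT TCG CAC — no ATG→stop ORF.
Frame +3: GTT AGA AGG TTG TCG GTA TGT GGA GCA TGC TGG GCT CTA CAT TTG GAT TTT CGC — no ATG→stop ORF.
Frame -1: GTG CGA AAA TCC AAA TGT AGA GCC CAG CAT GCT CCA CAT ACC GAC AAC CTT CTA ACC — no ATG→stop ORF.
Frame -2: TGC GAA AAT CCA AAT GTA GAG CCC AGC ATG CTC CAC ATA CCG ACA ACC TTC TAA CCT — ATG at 29, stop TAA at 53 → 27 nt.
Frame -3: GCG AAA ATC CAA ATG TAG AGC CCA GCA TGC TCC ACA TAC CGA CAA CCT TCT AAC — ATG at 15, stop TAG at 18 → 6 nt.
Longest ORF is 27 nt in frame -2 (positions 29–55).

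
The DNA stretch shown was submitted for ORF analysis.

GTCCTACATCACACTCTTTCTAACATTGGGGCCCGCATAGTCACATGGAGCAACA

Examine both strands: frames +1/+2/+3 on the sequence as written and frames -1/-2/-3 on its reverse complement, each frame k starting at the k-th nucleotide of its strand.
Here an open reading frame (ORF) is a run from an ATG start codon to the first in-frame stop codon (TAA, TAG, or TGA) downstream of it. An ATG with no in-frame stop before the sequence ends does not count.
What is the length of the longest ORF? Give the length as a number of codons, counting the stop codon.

Reverse complement (5'→3'): TGTTGCTCCATGTGACTATGCGGGCCCCAATGTTAGAAAGAGTGTGATGTAGGAC
Frame +1: GTC CTA CAT CAC ACT CTT TCT AAC ATT GGG GCC CGC ATA GTC ACA TGG AGC AAC — no ATG→stop ORF.
Frame +2: TCC TAC ATC ACA CTC TTT CTA ACA TTG GGG CCC GCA TAG TCA CAT GGA GCA ACA — no ATG→stop ORF.
Frame +3: CCT ACA TCA CAC TCT TTC TAA CAT TGG GGC CCG CAT AGT CAC ATG GAG CAA — no ATG→stop ORF.
Frame -1: TGT TGC TCC ATG TGA CTA TGC GGG CCC CAA TGT TAG AAA GAG TGT GAT GTA GGA — ATG at 10, stop TGA at 13 → 6 nt.
Frame -2: GTT GCT CCA TGT GAC TAT GCG GGC CCC AAT GTT AGA AAG AGT GTG ATG TAG GAC — ATG at 47, stop TAG at 50 → 6 nt.
Frame -3: TTG CTC CAT GTG ACT ATG CGG GCC CCA ATG TTA GAA AGA GTG TGA TGT AGG — ATG at 18, stop TGA at 45 → 30 nt; ATG at 30, stop TGA at 45 → 18 nt.
Longest: frame -3, positions 18–47, 30 nt = 10 codons = 9 aa. → 10 codons.

10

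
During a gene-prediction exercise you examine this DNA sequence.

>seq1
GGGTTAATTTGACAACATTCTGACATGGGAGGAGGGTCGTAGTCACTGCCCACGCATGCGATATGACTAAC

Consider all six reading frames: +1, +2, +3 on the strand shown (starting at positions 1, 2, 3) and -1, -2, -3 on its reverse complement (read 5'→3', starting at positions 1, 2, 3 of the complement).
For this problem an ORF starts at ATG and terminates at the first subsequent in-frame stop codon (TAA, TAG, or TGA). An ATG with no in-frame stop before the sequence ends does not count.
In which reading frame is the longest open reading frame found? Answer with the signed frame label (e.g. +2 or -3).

Reverse complement (5'→3'): GTTAGTCATATCGCATGCGTGGGCAGTGACTACGACCCTCCTCCCATGTCAGAATGTTGTCAAATTAACCC
Frame +1: GGG TTA ATT TGA CAA CAT TCT GAC ATG GGA GGA GGG TCG TAG TCA CTG CCC ACG CAT GCG ATA TGA CTA — ATG at 25, stop TAG at 40 → 18 nt.
Frame +2: GGT TAA TTT GAC AAC ATT CTG ACA TGG GAG GAG GGT CGT AGT CAC TGC CCA CGC ATG CGA TAT GAC TAA — ATG at 56, stop TAA at 68 → 15 nt.
Frame +3: GTT AAT TTG ACA ACA TTC TGA CAT GGG AGG AGG GTC GTA GTC ACT GCC CAC GCA TGC GAT ATG ACT AAC — no ATG→stop ORF.
Frame -1: GTT AGT CAT ATC GCA TGC GTG GGC AGT GAC TAC GAC CCT CCT CCC ATG TCA GAA TGT TGT CAA ATT AAC — no ATG→stop ORF.
Frame -2: TTA GTC ATA TCG CAT GCG TGG GCA GTG ACT ACG ACC CTC CTC CCA TGT CAG AAT GTT GTC AAA TTA ACC — no ATG→stop ORF.
Frame -3: TAG TCA TAT CGC ATG CGT GGG CAG TGA CTA CGA CCC TCC TCC CAT GTC AGA ATG TTG TCA AAT TAA CCC — ATG at 15, stop TGA at 27 → 15 nt; ATG at 54, stop TAA at 66 → 15 nt.
Longest ORF is 18 nt in frame +1 (positions 25–42).

+1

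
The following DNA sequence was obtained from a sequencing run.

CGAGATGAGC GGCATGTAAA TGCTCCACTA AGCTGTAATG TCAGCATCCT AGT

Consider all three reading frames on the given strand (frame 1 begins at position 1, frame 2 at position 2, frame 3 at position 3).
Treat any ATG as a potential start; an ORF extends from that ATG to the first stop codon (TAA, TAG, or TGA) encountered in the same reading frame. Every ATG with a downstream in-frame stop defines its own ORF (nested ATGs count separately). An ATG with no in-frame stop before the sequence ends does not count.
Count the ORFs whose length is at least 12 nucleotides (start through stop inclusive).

3

Frame 1: CGA GAT GAG CGG CAT GTA AAT GCT CCA CTA AGC TGT AAT GTC AGC ATC CTA — no ATG→stop ORF.
Frame 2: GAG ATG AGC GGC ATG TAA ATG CTC CAC TAA GCT GTA ATG TCA GCA TCC TAG — ATG at 5, stop TAA at 17 → 15 nt; ATG at 14, stop TAA at 17 → 6 nt; ATG at 20, stop TAA at 29 → 12 nt; ATG at 38, stop TAG at 50 → 15 nt.
Frame 3: AGA TGA GCG GCA TGT AAA TGC TCC ACT AAG CTG TAA TGT CAG CAT CCT AGT — no ATG→stop ORF.
ORFs ≥ 12 nucleotides: frame 2 5–19 (15 nucleotides), frame 2 20–31 (12 nucleotides), frame 2 38–52 (15 nucleotides). Count = 3.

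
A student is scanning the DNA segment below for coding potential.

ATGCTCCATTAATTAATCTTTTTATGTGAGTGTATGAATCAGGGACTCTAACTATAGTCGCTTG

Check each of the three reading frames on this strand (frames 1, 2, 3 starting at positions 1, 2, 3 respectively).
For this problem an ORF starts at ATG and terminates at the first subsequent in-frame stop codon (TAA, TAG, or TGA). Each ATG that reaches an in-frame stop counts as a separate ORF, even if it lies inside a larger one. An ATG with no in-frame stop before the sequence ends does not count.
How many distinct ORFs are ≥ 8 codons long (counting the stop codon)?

0

Frame 1: ATG CTC CAT TAA TTA ATC TTT TTA TGT GAG TGT ATG AAT CAG GGA CTC TAA CTA TAG TCG CTT — ATG at 1, stop TAA at 10 → 12 nt; ATG at 34, stop TAA at 49 → 18 nt.
Frame 2: TGC TCC ATT AAT TAA TCT TTT TAT GTG AGT GTA TGA ATC AGG GAC TCT AAC TAT AGT CGC TTG — no ATG→stop ORF.
Frame 3: GCT CCA TTA ATT AAT CTT TTT ATG TGA GTG TAT GAA TCA GGG ACT CTA ACT ATA GTC GCT — ATG at 24, stop TGA at 27 → 6 nt.
No ORF reaches 8 codons. Count = 0.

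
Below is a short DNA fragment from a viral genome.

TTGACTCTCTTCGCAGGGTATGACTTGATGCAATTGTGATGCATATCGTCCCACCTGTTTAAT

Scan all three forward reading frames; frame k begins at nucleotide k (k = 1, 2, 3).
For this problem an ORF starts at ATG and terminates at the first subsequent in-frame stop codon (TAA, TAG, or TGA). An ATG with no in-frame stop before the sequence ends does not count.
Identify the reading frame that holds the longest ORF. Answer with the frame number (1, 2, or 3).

Frame 1: TTG ACT CTC TTC GCA GGG TAT GAC TTG ATG CAA TTG TGA TGC ATA TCG TCC CAC CTG TTT AAT — ATG at 28, stop TGA at 37 → 12 nt.
Frame 2: TGA CTC TCT TCG CAG GGT ATG ACT TGA TGC AAT TGT GAT GCA TAT CGT CCC ACC TGT TTA — ATG at 20, stop TGA at 26 → 9 nt.
Frame 3: GAC TCT CTT CGC AGG GTA TGA CTT GAT GCA ATT GTG ATG CAT ATC GTC CCA CCT GTT TAA — ATG at 39, stop TAA at 60 → 24 nt.
Longest ORF is 24 nt in frame 3 (positions 39–62).

3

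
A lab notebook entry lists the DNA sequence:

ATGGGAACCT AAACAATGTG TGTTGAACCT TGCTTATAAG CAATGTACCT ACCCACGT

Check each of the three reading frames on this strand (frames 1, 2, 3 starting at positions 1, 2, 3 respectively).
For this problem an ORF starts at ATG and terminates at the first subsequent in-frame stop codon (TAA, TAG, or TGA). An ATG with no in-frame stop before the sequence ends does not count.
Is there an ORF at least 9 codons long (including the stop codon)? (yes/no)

no

Frame 1: ATG GGA ACC TAA ACA ATG TGT GTT GAA CCT TGC TTA TAA GCA ATG TAC CTA CCC ACG — ATG at 1, stop TAA at 10 → 12 nt; ATG at 16, stop TAA at 37 → 24 nt.
Frame 2: TGG GAA CCT AAA CAA TGT GTG TTG AAC CTT GCT TAT AAG CAA TGT ACC TAC CCA CGT — no ATG→stop ORF.
Frame 3: GGG AAC CTA AAC AAT GTG TGT TGA ACC TTG CTT ATA AGC AAT GTA CCT ACC CAC — no ATG→stop ORF.
Largest ORF found is 8 codons < 9, so no.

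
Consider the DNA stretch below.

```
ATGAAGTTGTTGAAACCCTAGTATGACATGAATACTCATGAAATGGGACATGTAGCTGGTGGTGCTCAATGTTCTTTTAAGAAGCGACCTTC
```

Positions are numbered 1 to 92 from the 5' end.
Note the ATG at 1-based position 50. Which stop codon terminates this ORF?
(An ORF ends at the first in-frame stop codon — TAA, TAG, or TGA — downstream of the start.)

TAG

Codons from position 50: ATG (50–52), TAG (53–55).
The first in-frame stop codon is TAG.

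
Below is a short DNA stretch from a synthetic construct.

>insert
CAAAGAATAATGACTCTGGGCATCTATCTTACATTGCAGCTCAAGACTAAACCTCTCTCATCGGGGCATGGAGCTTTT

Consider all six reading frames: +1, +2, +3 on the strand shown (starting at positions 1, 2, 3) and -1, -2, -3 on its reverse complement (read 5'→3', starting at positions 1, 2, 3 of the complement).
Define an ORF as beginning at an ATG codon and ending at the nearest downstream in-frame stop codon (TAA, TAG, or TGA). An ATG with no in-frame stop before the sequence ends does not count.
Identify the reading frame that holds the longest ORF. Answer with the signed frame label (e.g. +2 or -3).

-3

Reverse complement (5'→3'): AAAAGCTCCATGCCCCGATGAGAGAGGTTTAGTCTTGAGCTGCAATGTAAGATAGATGCCCAGAGTCATTATTCTTTG
Frame +1: CAA AGA ATA ATG ACT CTG GGC ATC TAT CTT ACA TTG CAG CTC AAG ACT AAA CCT CTC TCA TCG GGG CAT GGA GCT TTT — no ATG→stop ORF.
Frame +2: AAA GAA TAA TGA CTC TGG GCA TCT ATC TTA CAT TGC AGC TCA AGA CTA AAC CTC TCT CAT CGG GGC ATG GAG CTT — no ATG→stop ORF.
Frame +3: AAG AAT AAT GAC TCT GGG CAT CTA TCT TAC ATT GCA GCT CAA GAC TAA ACC TCT CTC ATC GGG GCA TGG AGC TTT — no ATG→stop ORF.
Frame -1: AAA AGC TCC ATG CCC CGA TGA GAG AGG TTT AGT CTT GAG CTG CAA TGT AAG ATA GAT GCC CAG AGT CAT TAT TCT TTG — ATG at 10, stop TGA at 19 → 12 nt.
Frame -2: AAA GCT CCA TGC CCC GAT GAG AGA GGT TTA GTC TTG AGC TGC AAT GTA AGA TAG ATG CCC AGA GTC ATT ATT CTT — no ATG→stop ORF.
Frame -3: AAG CTC CAT GCC CCG ATG AGA GAG GTT TAG TCT TGA GCT GCA ATG TAA GAT AGA TGC CCA GAG TCA TTA TTC TTT — ATG at 18, stop TAG at 30 → 15 nt; ATG at 45, stop TAA at 48 → 6 nt.
Longest ORF is 15 nt in frame -3 (positions 18–32).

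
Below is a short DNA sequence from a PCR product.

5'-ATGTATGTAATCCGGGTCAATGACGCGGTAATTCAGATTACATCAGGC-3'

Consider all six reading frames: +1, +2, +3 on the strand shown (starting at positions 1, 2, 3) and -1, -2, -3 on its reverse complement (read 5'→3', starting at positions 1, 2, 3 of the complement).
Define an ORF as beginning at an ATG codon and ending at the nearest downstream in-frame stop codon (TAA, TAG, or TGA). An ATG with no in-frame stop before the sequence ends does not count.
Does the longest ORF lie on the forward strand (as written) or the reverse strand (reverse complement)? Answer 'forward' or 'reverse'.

forward

Reverse complement (5'→3'): GCCTGATGTAATCTGAATTACCGCGTCATTGACCCGGATTACATACAT
Frame +1: ATG TAT GTA ATC CGG GTC AAT GAC GCG GTA ATT CAG ATT ACA TCA GGC — no ATG→stop ORF.
Frame +2: TGT ATG TAA TCC GGG TCA ATG ACG CGG TAA TTC AGA TTA CAT CAG — ATG at 5, stop TAA at 8 → 6 nt; ATG at 20, stop TAA at 29 → 12 nt.
Frame +3: GTA TGT AAT CCG GGT CAA TGA CGC GGT AAT TCA GAT TAC ATC AGG — no ATG→stop ORF.
Frame -1: GCC TGA TGT AAT CTG AAT TAC CGC GTC ATT GAC CCG GAT TAC ATA CAT — no ATG→stop ORF.
Frame -2: CCT GAT GTA ATC TGA ATT ACC GCG TCA TTG ACC CGG ATT ACA TAC — no ATG→stop ORF.
Frame -3: CTG ATG TAA TCT GAA TTA CCG CGT CAT TGA CCC GGA TTA CAT ACA — ATG at 6, stop TAA at 9 → 6 nt.
Forward-strand max 12 nt; reverse-strand max 6 nt. The forward strand has the longer ORF.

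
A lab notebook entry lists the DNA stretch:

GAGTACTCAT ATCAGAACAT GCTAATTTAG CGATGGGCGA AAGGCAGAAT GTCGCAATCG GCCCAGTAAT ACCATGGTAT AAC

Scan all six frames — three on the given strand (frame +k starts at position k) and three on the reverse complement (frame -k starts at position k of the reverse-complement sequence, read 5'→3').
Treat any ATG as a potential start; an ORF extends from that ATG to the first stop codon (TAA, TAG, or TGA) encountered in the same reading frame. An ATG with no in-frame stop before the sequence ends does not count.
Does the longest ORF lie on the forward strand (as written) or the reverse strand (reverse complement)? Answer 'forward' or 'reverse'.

Reverse complement (5'→3'): GTTATACCATGGTATTACTGGGCCGATTGCGACATTCTGCCTTTCGCCCATCGCTAAATTAGCATGTTCTGATATGAGTACTC
Frame +1: GAG TAC TCA TAT CAG AAC ATG CTA ATT TAG CGA TGG GCG AAA GGC AGA ATG TCG CAA TCG GCC CAG TAA TAC CAT GGT ATA — ATG at 19, stop TAG at 28 → 12 nt; ATG at 49, stop TAA at 67 → 21 nt.
Frame +2: AGT ACT CAT ATC AGA ACA TGC TAA TTT AGC GAT GGG CGA AAG GCA GAA TGT CGC AAT CGG CCC AGT AAT ACC ATG GTA TAA — ATG at 74, stop TAA at 80 → 9 nt.
Frame +3: GTA CTC ATA TCA GAA CAT GCT AAT TTA GCG ATG GGC GAA AGG CAG AAT GTC GCA ATC GGC CCA GTA ATA CCA TGG TAT AAC — no ATG→stop ORF.
Frame -1: GTT ATA CCA TGG TAT TAC TGG GCC GAT TGC GAC ATT CTG CCT TTC GCC CAT CGC TAA ATT AGC ATG TTC TGA TAT GAG TAC — ATG at 64, stop TGA at 70 → 9 nt.
Frame -2: TTA TAC CAT GGT ATT ACT GGG CCG ATT GCG ACA TTC TGC CTT TCG CCC ATC GCT AAA TTA GCA TGT TCT GAT ATG AGT ACT — no ATG→stop ORF.
Frame -3: TAT ACC ATG GTA TTA CTG GGC CGA TTG CGA CAT TCT GCC TTT CGC CCA TCG CTA AAT TAG CAT GTT CTG ATA TGA GTA CTC — ATG at 9, stop TAG at 60 → 54 nt.
Forward-strand max 21 nt; reverse-strand max 54 nt. The reverse strand has the longer ORF.

reverse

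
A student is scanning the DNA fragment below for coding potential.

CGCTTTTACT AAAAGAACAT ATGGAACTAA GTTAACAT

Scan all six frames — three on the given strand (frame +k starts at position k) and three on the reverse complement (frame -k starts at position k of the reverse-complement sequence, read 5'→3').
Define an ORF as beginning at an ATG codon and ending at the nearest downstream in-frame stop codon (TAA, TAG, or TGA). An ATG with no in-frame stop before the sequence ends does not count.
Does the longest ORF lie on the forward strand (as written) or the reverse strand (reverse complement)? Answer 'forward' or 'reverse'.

Reverse complement (5'→3'): ATGTTAACTTAGTTCCATATGTTCTTTTAGTAAAAGCG
Frame +1: CGC TTT TAC TAA AAG AAC ATA TGG AAC TAA GTT AAC — no ATG→stop ORF.
Frame +2: GCT TTT ACT AAA AGA ACA TAT GGA ACT AAG TTA ACA — no ATG→stop ORF.
Frame +3: CTT TTA CTA AAA GAA CAT ATG GAA CTA AGT TAA CAT — ATG at 21, stop TAA at 33 → 15 nt.
Frame -1: ATG TTA ACT TAG TTC CAT ATG TTC TTT TAG TAA AAG — ATG at 1, stop TAG at 10 → 12 nt; ATG at 19, stop TAG at 28 → 12 nt.
Frame -2: TGT TAA CTT AGT TCC ATA TGT TCT TTT AGT AAA AGC — no ATG→stop ORF.
Frame -3: GTT AAC TTA GTT CCA TAT GTT CTT TTA GTA AAA GCG — no ATG→stop ORF.
Forward-strand max 15 nt; reverse-strand max 12 nt. The forward strand has the longer ORF.

forward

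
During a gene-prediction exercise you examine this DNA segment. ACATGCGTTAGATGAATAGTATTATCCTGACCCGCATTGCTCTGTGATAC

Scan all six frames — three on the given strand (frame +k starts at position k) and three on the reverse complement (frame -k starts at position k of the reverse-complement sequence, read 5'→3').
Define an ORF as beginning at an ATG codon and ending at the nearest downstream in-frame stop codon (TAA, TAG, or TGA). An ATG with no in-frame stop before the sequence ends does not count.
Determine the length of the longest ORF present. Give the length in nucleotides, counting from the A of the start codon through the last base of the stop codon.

36

Reverse complement (5'→3'): GTATCACAGAGCAATGCGGGTCAGGATAATACTATTCATCTAACGCATGT
Frame +1: ACA TGC GTT AGA TGA ATA GTA TTA TCC TGA CCC GCA TTG CTC TGT GAT — no ATG→stop ORF.
Frame +2: CAT GCG TTA GAT GAA TAG TAT TAT CCT GAC CCG CAT TGC TCT GTG ATA — no ATG→stop ORF.
Frame +3: ATG CGT TAG ATG AAT AGT ATT ATC CTG ACC CGC ATT GCT CTG TGA TAC — ATG at 3, stop TAG at 9 → 9 nt; ATG at 12, stop TGA at 45 → 36 nt.
Frame -1: GTA TCA CAG AGC AAT GCG GGT CAG GAT AAT ACT ATT CAT CTA ACG CAT — no ATG→stop ORF.
Frame -2: TAT CAC AGA GCA ATG CGG GTC AGG ATA ATA CTA TTC ATC TAA CGC ATG — ATG at 14, stop TAA at 41 → 30 nt.
Frame -3: ATC ACA GAG CAA TGC GGG TCA GGA TAA TAC TAT TCA TCT AAC GCA TGT — no ATG→stop ORF.
Longest: frame +3, positions 12–47, 36 nt = 12 codons = 11 aa. → 36 nucleotides.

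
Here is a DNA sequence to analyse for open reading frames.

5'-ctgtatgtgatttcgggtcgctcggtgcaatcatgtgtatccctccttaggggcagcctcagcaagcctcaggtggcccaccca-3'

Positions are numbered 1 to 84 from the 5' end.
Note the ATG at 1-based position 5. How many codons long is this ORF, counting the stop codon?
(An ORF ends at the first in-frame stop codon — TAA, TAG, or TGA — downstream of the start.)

2

Codons from position 5: ATG (5–7), TGA (8–10).
TGA is the first in-frame stop; that's 2 codons including the stop.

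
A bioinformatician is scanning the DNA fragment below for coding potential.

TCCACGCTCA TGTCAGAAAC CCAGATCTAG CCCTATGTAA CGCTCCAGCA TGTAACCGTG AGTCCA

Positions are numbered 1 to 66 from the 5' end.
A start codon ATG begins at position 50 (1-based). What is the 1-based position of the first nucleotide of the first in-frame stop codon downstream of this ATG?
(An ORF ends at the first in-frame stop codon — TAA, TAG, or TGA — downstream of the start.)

Codons from position 50: ATG (50–52), TAA (53–55).
TAA is a stop codon; it begins at position 53.

53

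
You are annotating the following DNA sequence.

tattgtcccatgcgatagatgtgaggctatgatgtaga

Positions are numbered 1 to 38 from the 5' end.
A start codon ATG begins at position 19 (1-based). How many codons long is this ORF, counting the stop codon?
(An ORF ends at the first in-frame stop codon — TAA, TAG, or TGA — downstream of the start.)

2

Codons from position 19: ATG (19–21), TGA (22–24).
TGA is the first in-frame stop; that's 2 codons including the stop.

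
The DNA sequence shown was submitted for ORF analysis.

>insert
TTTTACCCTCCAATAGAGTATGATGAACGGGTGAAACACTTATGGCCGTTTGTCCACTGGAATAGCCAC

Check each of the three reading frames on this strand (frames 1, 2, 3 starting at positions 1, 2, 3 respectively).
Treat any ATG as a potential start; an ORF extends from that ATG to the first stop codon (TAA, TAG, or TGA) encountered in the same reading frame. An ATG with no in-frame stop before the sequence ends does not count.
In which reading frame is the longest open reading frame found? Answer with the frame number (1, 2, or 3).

Frame 1: TTT TAC CCT CCA ATA GAG TAT GAT GAA CGG GTG AAA CAC TTA TGG CCG TTT GTC CAC TGG AAT AGC CAC — no ATG→stop ORF.
Frame 2: TTT ACC CTC CAA TAG AGT ATG ATG AAC GGG TGA AAC ACT TAT GGC CGT TTG TCC ACT GGA ATA GCC — ATG at 20, stop TGA at 32 → 15 nt; ATG at 23, stop TGA at 32 → 12 nt.
Frame 3: TTA CCC TCC AAT AGA GTA TGA TGA ACG GGT GAA ACA CTT ATG GCC GTT TGT CCA CTG GAA TAG CCA — ATG at 42, stop TAG at 63 → 24 nt.
Longest ORF is 24 nt in frame 3 (positions 42–65).

3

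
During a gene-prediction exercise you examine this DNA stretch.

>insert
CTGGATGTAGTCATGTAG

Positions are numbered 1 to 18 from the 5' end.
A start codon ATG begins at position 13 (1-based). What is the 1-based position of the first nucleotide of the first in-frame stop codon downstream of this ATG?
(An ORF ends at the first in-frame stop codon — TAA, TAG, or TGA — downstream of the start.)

16

Codons from position 13: ATG (13–15), TAG (16–18).
TAG is a stop codon; it begins at position 16.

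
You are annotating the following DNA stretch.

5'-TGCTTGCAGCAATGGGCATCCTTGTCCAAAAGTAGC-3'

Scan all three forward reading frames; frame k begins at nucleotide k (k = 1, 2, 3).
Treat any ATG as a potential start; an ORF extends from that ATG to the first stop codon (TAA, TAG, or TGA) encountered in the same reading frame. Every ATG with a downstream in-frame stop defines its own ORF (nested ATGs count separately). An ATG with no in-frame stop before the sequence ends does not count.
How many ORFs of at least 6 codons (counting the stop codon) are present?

1

Frame 1: TGC TTG CAG CAA TGG GCA TCC TTG TCC AAA AGT AGC — no ATG→stop ORF.
Frame 2: GCT TGC AGC AAT GGG CAT CCT TGT CCA AAA GTA — no ATG→stop ORF.
Frame 3: CTT GCA GCA ATG GGC ATC CTT GTC CAA AAG TAG — ATG at 12, stop TAG at 33 → 24 nt.
ORFs ≥ 6 codons: frame 3 12–35 (8 codons). Count = 1.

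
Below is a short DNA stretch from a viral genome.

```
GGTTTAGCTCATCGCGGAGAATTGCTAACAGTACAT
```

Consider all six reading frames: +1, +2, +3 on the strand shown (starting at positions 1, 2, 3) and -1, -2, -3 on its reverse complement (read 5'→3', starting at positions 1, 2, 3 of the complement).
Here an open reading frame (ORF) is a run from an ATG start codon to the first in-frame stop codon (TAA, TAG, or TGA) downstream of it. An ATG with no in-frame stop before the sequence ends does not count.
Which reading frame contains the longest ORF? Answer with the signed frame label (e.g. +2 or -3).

-1

Reverse complement (5'→3'): ATGTACTGTTAGCAATTCTCCGCGATGAGCTAAACC
Frame +1: GGT TTA GCT CAT CGC GGA GAA TTG CTA ACA GTA CAT — no ATG→stop ORF.
Frame +2: GTT TAG CTC ATC GCG GAG AAT TGC TAA CAG TAC — no ATG→stop ORF.
Frame +3: TTT AGC TCA TCG CGG AGA ATT GCT AAC AGT ACA — no ATG→stop ORF.
Frame -1: ATG TAC TGT TAG CAA TTC TCC GCG ATG AGC TAA ACC — ATG at 1, stop TAG at 10 → 12 nt; ATG at 25, stop TAA at 31 → 9 nt.
Frame -2: TGT ACT GTT AGC AAT TCT CCG CGA TGA GCT AAA — no ATG→stop ORF.
Frame -3: GTA CTG TTA GCA ATT CTC CGC GAT GAG CTA AAC — no ATG→stop ORF.
Longest ORF is 12 nt in frame -1 (positions 1–12).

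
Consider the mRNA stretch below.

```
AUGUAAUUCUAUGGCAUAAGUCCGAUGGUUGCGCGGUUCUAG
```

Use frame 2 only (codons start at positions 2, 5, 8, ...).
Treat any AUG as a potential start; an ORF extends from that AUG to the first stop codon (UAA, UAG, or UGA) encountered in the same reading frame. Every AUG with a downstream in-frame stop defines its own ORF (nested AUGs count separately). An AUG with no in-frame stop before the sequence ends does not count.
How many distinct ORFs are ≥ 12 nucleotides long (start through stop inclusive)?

0

Frame 2: UGU AAU UCU AUG GCA UAA GUC CGA UGG UUG CGC GGU UCU — AUG at 11, stop UAA at 17 → 9 nt.
No ORF reaches 12 nucleotides. Count = 0.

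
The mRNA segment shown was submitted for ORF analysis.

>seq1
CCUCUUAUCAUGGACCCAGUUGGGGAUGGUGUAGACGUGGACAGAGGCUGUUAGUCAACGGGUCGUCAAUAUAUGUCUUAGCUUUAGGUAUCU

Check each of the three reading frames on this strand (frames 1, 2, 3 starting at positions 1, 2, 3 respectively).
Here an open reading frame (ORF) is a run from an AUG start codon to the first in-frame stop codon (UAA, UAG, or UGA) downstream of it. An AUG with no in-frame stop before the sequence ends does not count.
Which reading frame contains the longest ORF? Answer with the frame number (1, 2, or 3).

Frame 1: CCU CUU AUC AUG GAC CCA GUU GGG GAU GGU GUA GAC GUG GAC AGA GGC UGU UAG UCA ACG GGU CGU CAA UAU AUG UCU UAG CUU UAG GUA UCU — AUG at 10, stop UAG at 52 → 45 nt; AUG at 73, stop UAG at 79 → 9 nt.
Frame 2: CUC UUA UCA UGG ACC CAG UUG GGG AUG GUG UAG ACG UGG ACA GAG GCU GUU AGU CAA CGG GUC GUC AAU AUA UGU CUU AGC UUU AGG UAU — AUG at 26, stop UAG at 32 → 9 nt.
Frame 3: UCU UAU CAU GGA CCC AGU UGG GGA UGG UGU AGA CGU GGA CAG AGG CUG UUA GUC AAC GGG UCG UCA AUA UAU GUC UUA GCU UUA GGU AUC — no AUG→stop ORF.
Longest ORF is 45 nt in frame 1 (positions 10–54).

1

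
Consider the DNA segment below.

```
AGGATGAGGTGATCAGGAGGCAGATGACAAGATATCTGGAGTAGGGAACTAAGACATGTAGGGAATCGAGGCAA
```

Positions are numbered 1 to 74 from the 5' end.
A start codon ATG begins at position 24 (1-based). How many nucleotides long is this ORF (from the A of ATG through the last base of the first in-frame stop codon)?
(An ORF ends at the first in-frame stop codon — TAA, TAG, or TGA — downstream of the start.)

21

Codons from position 24: ATG (24–26), ACA (27–29), AGA (30–32), TAT (33–35), CTG (36–38), GAG (39–41), TAG (42–44).
TAG is the first in-frame stop; ORF spans 24–44, 21 nucleotides.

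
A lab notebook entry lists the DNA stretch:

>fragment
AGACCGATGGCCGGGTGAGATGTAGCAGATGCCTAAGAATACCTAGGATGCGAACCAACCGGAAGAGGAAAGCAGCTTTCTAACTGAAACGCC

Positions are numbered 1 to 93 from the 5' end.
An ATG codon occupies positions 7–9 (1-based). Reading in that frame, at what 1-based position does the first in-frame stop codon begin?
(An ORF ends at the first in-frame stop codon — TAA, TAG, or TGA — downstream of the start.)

16

Codons from position 7: ATG (7–9), GCC (10–12), GGG (13–15), TGA (16–18).
TGA is a stop codon; it begins at position 16.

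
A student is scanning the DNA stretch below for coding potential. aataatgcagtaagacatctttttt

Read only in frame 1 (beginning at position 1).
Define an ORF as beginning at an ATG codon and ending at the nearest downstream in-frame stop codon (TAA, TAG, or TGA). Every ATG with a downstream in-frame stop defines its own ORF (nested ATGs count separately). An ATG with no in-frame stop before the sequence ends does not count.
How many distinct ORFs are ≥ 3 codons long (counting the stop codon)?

Frame 1: AAT AAT GCA GTA AGA CAT CTT TTT — no ATG→stop ORF.
No ORF reaches 3 codons. Count = 0.

0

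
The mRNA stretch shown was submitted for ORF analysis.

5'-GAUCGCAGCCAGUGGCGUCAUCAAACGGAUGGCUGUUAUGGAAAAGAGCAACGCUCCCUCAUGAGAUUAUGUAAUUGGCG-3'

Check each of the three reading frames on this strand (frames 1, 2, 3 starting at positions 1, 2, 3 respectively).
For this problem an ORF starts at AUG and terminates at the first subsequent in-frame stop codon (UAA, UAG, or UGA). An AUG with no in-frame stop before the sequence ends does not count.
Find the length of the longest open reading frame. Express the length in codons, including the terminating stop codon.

Frame 1: GAU CGC AGC CAG UGG CGU CAU CAA ACG GAU GGC UGU UAU GGA AAA GAG CAA CGC UCC CUC AUG AGA UUA UGU AAU UGG — no AUG→stop ORF.
Frame 2: AUC GCA GCC AGU GGC GUC AUC AAA CGG AUG GCU GUU AUG GAA AAG AGC AAC GCU CCC UCA UGA GAU UAU GUA AUU GGC — AUG at 29, stop UGA at 62 → 36 nt; AUG at 38, stop UGA at 62 → 27 nt.
Frame 3: UCG CAG CCA GUG GCG UCA UCA AAC GGA UGG CUG UUA UGG AAA AGA GCA ACG CUC CCU CAU GAG AUU AUG UAA UUG GCG — AUG at 69, stop UAA at 72 → 6 nt.
Longest: frame 2, positions 29–64, 36 nt = 12 codons = 11 aa. → 12 codons.

12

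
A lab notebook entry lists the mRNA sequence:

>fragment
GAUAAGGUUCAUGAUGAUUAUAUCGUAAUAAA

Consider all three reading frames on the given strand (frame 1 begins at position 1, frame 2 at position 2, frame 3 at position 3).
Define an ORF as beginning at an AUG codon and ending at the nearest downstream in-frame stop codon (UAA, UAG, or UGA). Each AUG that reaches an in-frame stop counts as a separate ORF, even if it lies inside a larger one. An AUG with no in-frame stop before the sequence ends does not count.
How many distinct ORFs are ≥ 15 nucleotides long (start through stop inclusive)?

2

Frame 1: GAU AAG GUU CAU GAU GAU UAU AUC GUA AUA — no AUG→stop ORF.
Frame 2: AUA AGG UUC AUG AUG AUU AUA UCG UAA UAA — AUG at 11, stop UAA at 26 → 18 nt; AUG at 14, stop UAA at 26 → 15 nt.
Frame 3: UAA GGU UCA UGA UGA UUA UAU CGU AAU AAA — no AUG→stop ORF.
ORFs ≥ 15 nucleotides: frame 2 11–28 (18 nucleotides), frame 2 14–28 (15 nucleotides). Count = 2.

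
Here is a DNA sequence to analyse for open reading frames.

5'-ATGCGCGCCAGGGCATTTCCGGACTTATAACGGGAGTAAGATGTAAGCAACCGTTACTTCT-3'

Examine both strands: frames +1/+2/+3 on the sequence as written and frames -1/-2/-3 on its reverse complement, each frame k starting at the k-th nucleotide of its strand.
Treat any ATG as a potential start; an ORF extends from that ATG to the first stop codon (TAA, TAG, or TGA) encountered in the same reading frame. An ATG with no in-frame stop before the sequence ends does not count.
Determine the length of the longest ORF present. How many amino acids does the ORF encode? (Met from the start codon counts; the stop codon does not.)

9

Reverse complement (5'→3'): AGAAGTAACGGTTGCTTACATCTTACTCCCGTTATAAGTCCGGAAATGCCCTGGCGCGCAT
Frame +1: ATG CGC GCC AGG GCA TTT CCG GAC TTA TAA CGG GAG TAA GAT GTA AGC AAC CGT TAC TTC — ATG at 1, stop TAA at 28 → 30 nt.
Frame +2: TGC GCG CCA GGG CAT TTC CGG ACT TAT AAC GGG AGT AAG ATG TAA GCA ACC GTT ACT TCT — ATG at 41, stop TAA at 44 → 6 nt.
Frame +3: GCG CGC CAG GGC ATT TCC GGA CTT ATA ACG GGA GTA AGA TGT AAG CAA CCG TTA CTT — no ATG→stop ORF.
Frame -1: AGA AGT AAC GGT TGC TTA CAT CTT ACT CCC GTT ATA AGT CCG GAA ATG CCC TGG CGC GCA — no ATG→stop ORF.
Frame -2: GAA GTA ACG GTT GCT TAC ATC TTA CTC CCG TTA TAA GTC CGG AAA TGC CCT GGC GCG CAT — no ATG→stop ORF.
Frame -3: AAG TAA CGG TTG CTT ACA TCT TAC TCC CGT TAT AAG TCC GGA AAT GCC CTG GCG CGC — no ATG→stop ORF.
Longest: frame +1, positions 1–30, 30 nt = 10 codons = 9 aa. → 9 amino acids.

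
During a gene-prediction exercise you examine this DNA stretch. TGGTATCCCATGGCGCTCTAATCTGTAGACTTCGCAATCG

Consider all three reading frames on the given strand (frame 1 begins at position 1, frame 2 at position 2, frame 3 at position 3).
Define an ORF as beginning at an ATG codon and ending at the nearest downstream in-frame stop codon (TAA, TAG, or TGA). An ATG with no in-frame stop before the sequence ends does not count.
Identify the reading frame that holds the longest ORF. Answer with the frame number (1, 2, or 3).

1

Frame 1: TGG TAT CCC ATG GCG CTC TAA TCT GTA GAC TTC GCA ATC — ATG at 10, stop TAA at 19 → 12 nt.
Frame 2: GGT ATC CCA TGG CGC TCT AAT CTG TAG ACT TCG CAA TCG — no ATG→stop ORF.
Frame 3: GTA TCC CAT GGC GCT CTA ATC TGT AGA CTT CGC AAT — no ATG→stop ORF.
Longest ORF is 12 nt in frame 1 (positions 10–21).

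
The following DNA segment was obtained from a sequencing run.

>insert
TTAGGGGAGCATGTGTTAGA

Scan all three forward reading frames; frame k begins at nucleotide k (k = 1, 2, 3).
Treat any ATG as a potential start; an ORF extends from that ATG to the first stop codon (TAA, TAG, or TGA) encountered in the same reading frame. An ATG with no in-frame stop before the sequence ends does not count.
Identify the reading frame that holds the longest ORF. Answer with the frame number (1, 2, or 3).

2

Frame 1: TTA GGG GAG CAT GTG TTA — no ATG→stop ORF.
Frame 2: TAG GGG AGC ATG TGT TAG — ATG at 11, stop TAG at 17 → 9 nt.
Frame 3: AGG GGA GCA TGT GTT AGA — no ATG→stop ORF.
Longest ORF is 9 nt in frame 2 (positions 11–19).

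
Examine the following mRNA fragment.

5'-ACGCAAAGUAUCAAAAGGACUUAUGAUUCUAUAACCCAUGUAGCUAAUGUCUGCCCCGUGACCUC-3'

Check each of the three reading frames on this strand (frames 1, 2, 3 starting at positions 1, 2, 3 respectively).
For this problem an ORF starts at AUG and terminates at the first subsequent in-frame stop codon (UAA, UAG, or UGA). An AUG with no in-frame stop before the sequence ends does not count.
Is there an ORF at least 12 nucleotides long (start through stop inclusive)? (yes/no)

yes

Frame 1: ACG CAA AGU AUC AAA AGG ACU UAU GAU UCU AUA ACC CAU GUA GCU AAU GUC UGC CCC GUG ACC — no AUG→stop ORF.
Frame 2: CGC AAA GUA UCA AAA GGA CUU AUG AUU CUA UAA CCC AUG UAG CUA AUG UCU GCC CCG UGA CCU — AUG at 23, stop UAA at 32 → 12 nt; AUG at 38, stop UAG at 41 → 6 nt; AUG at 47, stop UGA at 59 → 15 nt.
Frame 3: GCA AAG UAU CAA AAG GAC UUA UGA UUC UAU AAC CCA UGU AGC UAA UGU CUG CCC CGU GAC CUC — no AUG→stop ORF.
Frame 2 has an ORF of 12 nucleotides (positions 23–34) ≥ 12, so yes.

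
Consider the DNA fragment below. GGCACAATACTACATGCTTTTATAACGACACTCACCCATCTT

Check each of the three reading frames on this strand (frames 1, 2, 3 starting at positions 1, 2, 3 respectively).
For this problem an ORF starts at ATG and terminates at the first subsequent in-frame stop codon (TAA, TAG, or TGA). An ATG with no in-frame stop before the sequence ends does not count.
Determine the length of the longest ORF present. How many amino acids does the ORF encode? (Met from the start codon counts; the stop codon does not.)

3

Frame 1: GGC ACA ATA CTA CAT GCT TTT ATA ACG ACA CTC ACC CAT CTT — no ATG→stop ORF.
Frame 2: GCA CAA TAC TAC ATG CTT TTA TAA CGA CAC TCA CCC ATC — ATG at 14, stop TAA at 23 → 12 nt.
Frame 3: CAC AAT ACT ACA TGC TTT TAT AAC GAC ACT CAC CCA TCT — no ATG→stop ORF.
Longest: frame 2, positions 14–25, 12 nt = 4 codons = 3 aa. → 3 amino acids.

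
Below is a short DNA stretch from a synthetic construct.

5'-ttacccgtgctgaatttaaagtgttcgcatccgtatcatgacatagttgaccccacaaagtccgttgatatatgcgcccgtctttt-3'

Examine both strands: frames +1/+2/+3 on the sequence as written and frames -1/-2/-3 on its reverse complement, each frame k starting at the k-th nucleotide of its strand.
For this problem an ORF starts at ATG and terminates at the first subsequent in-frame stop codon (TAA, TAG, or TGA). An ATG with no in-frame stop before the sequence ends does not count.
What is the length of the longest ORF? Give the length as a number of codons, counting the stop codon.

Reverse complement (5'→3'): AAAAGACGGGCGCATATATCAACGGACTTTGTGGGGTCAACTATGTCATGATACGGATGCGAACACTTTAAATTCAGCACGGGTAA
Frame +1: TTA CCC GTG CTG AAT TTA AAG TGT TCG CAT CCG TAT CAT GAC ATA GTT GAC CCC ACA AAG TCC GTT GAT ATA TGC GCC CGT CTT — no ATG→stop ORF.
Frame +2: TAC CCG TGC TGA ATT TAA AGT GTT CGC ATC CGT ATC ATG ACA TAG TTG ACC CCA CAA AGT CCG TTG ATA TAT GCG CCC GTC TTT — ATG at 38, stop TAG at 44 → 9 nt.
Frame +3: ACC CGT GCT GAA TTT AAA GTG TTC GCA TCC GTA TCA TGA CAT AGT TGA CCC CAC AAA GTC CGT TGA TAT ATG CGC CCG TCT TTT — no ATG→stop ORF.
Frame -1: AAA AGA CGG GCG CAT ATA TCA ACG GAC TTT GTG GGG TCA ACT ATG TCA TGA TAC GGA TGC GAA CAC TTT AAA TTC AGC ACG GGT — ATG at 43, stop TGA at 49 → 9 nt.
Frame -2: AAA GAC GGG CGC ATA TAT CAA CGG ACT TTG TGG GGT CAA CTA TGT CAT GAT ACG GAT GCG AAC ACT TTA AAT TCA GCA CGG GTA — no ATG→stop ORF.
Frame -3: AAG ACG GGC GCA TAT ATC AAC GGA CTT TGT GGG GTC AAC TAT GTC ATG ATA CGG ATG CGA ACA CTT TAA ATT CAG CAC GGG TAA — ATG at 48, stop TAA at 69 → 24 nt; ATG at 57, stop TAA at 69 → 15 nt.
Longest: frame -3, positions 48–71, 24 nt = 8 codons = 7 aa. → 8 codons.

8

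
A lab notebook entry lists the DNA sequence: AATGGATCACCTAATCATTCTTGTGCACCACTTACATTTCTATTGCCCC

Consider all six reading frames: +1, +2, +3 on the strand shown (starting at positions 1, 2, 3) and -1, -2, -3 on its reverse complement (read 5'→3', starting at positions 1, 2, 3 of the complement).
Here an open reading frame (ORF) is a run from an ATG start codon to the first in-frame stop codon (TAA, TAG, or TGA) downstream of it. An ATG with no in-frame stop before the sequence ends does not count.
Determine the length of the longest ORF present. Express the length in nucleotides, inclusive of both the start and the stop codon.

12

Reverse complement (5'→3'): GGGGCAATAGAAATGTAAGTGGTGCACAAGAATGATTAGGTGATCCATT
Frame +1: AAT GGA TCA CCT AAT CAT TCT TGT GCA CCA CTT ACA TTT CTA TTG CCC — no ATG→stop ORF.
Frame +2: ATG GAT CAC CTA ATC ATT CTT GTG CAC CAC TTA CAT TTC TAT TGC CCC — no ATG→stop ORF.
Frame +3: TGG ATC ACC TAA TCA TTC TTG TGC ACC ACT TAC ATT TCT ATT GCC — no ATG→stop ORF.
Frame -1: GGG GCA ATA GAA ATG TAA GTG GTG CAC AAG AAT GAT TAG GTG ATC CAT — ATG at 13, stop TAA at 16 → 6 nt.
Frame -2: GGG CAA TAG AAA TGT AAG TGG TGC ACA AGA ATG ATT AGG TGA TCC ATT — ATG at 32, stop TGA at 41 → 12 nt.
Frame -3: GGC AAT AGA AAT GTA AGT GGT GCA CAA GAA TGA TTA GGT GAT CCA — no ATG→stop ORF.
Longest: frame -2, positions 32–43, 12 nt = 4 codons = 3 aa. → 12 nucleotides.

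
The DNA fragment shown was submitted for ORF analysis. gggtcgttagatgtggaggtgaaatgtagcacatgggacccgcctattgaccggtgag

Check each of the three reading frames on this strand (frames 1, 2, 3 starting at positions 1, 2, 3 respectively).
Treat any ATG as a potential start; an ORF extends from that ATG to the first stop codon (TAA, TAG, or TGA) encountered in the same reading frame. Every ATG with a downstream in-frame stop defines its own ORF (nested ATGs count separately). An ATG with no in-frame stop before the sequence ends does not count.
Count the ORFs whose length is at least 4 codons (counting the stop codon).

Frame 1: GGG TCG TTA GAT GTG GAG GTG AAA TGT AGC ACA TGG GAC CCG CCT ATT GAC CGG TGA — no ATG→stop ORF.
Frame 2: GGT CGT TAG ATG TGG AGG TGA AAT GTA GCA CAT GGG ACC CGC CTA TTG ACC GGT GAG — ATG at 11, stop TGA at 20 → 12 nt.
Frame 3: GTC GTT AGA TGT GGA GGT GAA ATG TAG CAC ATG GGA CCC GCC TAT TGA CCG GTG — ATG at 24, stop TAG at 27 → 6 nt; ATG at 33, stop TGA at 48 → 18 nt.
ORFs ≥ 4 codons: frame 2 11–22 (4 codons), frame 3 33–50 (6 codons). Count = 2.

2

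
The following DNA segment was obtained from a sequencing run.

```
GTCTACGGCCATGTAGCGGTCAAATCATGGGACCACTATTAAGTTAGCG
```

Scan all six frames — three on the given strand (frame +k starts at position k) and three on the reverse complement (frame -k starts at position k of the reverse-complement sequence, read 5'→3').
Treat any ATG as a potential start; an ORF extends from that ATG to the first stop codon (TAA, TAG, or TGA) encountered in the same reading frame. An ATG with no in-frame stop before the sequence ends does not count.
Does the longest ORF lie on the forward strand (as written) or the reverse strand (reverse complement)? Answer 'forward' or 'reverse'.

Reverse complement (5'→3'): CGCTAACTTAATAGTGGTCCCATGATTTGACCGCTACATGGCCGTAGAC
Frame +1: GTC TAC GGC CAT GTA GCG GTC AAA TCA TGG GAC CAC TAT TAA GTT AGC — no ATG→stop ORF.
Frame +2: TCT ACG GCC ATG TAG CGG TCA AAT CAT GGG ACC ACT ATT AAG TTA GCG — ATG at 11, stop TAG at 14 → 6 nt.
Frame +3: CTA CGG CCA TGT AGC GGT CAA ATC ATG GGA CCA CTA TTA AGT TAG — ATG at 27, stop TAG at 45 → 21 nt.
Frame -1: CGC TAA CTT AAT AGT GGT CCC ATG ATT TGA CCG CTA CAT GGC CGT AGA — ATG at 22, stop TGA at 28 → 9 nt.
Frame -2: GCT AAC TTA ATA GTG GTC CCA TGA TTT GAC CGC TAC ATG GCC GTA GAC — no ATG→stop ORF.
Frame -3: CTA ACT TAA TAG TGG TCC CAT GAT TTG ACC GCT ACA TGG CCG TAG — no ATG→stop ORF.
Forward-strand max 21 nt; reverse-strand max 9 nt. The forward strand has the longer ORF.

forward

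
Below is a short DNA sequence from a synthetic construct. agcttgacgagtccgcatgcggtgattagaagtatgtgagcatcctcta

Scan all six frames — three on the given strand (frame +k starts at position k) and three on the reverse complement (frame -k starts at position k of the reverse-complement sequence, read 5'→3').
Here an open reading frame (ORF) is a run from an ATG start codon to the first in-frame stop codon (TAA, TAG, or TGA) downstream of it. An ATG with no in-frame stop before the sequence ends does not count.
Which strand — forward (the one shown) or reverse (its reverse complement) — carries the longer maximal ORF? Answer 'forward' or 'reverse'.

reverse

Reverse complement (5'→3'): TAGAGGATGCTCACATACTTCTAATCACCGCATGCGGACTCGTCAAGCT
Frame +1: AGC TTG ACG AGT CCG CAT GCG GTG ATT AGA AGT ATG TGA GCA TCC TCT — ATG at 34, stop TGA at 37 → 6 nt.
Frame +2: GCT TGA CGA GTC CGC ATG CGG TGA TTA GAA GTA TGT GAG CAT CCT CTA — ATG at 17, stop TGA at 23 → 9 nt.
Frame +3: CTT GAC GAG TCC GCA TGC GGT GAT TAG AAG TAT GTG AGC ATC CTC — no ATG→stop ORF.
Frame -1: TAG AGG ATG CTC ACA TAC TTC TAA TCA CCG CAT GCG GAC TCG TCA AGC — ATG at 7, stop TAA at 22 → 18 nt.
Frame -2: AGA GGA TGC TCA CAT ACT TCT AAT CAC CGC ATG CGG ACT CGT CAA GCT — no ATG→stop ORF.
Frame -3: GAG GAT GCT CAC ATA CTT CTA ATC ACC GCA TGC GGA CTC GTC AAG — no ATG→stop ORF.
Forward-strand max 9 nt; reverse-strand max 18 nt. The reverse strand has the longer ORF.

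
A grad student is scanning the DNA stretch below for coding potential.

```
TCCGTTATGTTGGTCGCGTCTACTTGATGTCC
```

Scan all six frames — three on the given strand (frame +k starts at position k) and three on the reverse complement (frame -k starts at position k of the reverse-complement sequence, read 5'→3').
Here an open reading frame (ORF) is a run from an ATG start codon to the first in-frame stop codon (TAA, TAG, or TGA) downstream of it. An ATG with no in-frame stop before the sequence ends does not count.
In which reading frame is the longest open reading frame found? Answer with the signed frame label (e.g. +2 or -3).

Reverse complement (5'→3'): GGACATCAAGTAGACGCGACCAACATAACGGA
Frame +1: TCC GTT ATG TTG GTC GCG TCT ACT TGA TGT — ATG at 7, stop TGA at 25 → 21 nt.
Frame +2: CCG TTA TGT TGG TCG CGT CTA CTT GAT GTC — no ATG→stop ORF.
Frame +3: CGT TAT GTT GGT CGC GTC TAC TTG ATG TCC — no ATG→stop ORF.
Frame -1: GGA CAT CAA GTA GAC GCG ACC AAC ATA ACG — no ATG→stop ORF.
Frame -2: GAC ATC AAG TAG ACG CGA CCA ACA TAA CGG — no ATG→stop ORF.
Frame -3: ACA TCA AGT AGA CGC GAC CAA CAT AAC GGA — no ATG→stop ORF.
Longest ORF is 21 nt in frame +1 (positions 7–27).

+1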